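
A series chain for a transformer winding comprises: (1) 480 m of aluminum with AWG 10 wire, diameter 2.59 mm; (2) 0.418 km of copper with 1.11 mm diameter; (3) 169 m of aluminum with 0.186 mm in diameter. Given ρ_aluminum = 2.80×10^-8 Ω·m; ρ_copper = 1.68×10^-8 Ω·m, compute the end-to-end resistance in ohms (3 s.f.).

Seg 1: A = π(2.59/2 mm)² = π(1.2950e-03 m)² = 5.269e-06 m²
R_1 = (2.80×10^-8)(480)/(5.269e-06) = 2.551 Ω
Seg 2: A = π(d/2)² = π(5.5500e-04 m)² = 9.677e-07 m²
R_2 = (1.68×10^-8)(418)/(9.677e-07) = 7.257 Ω
Seg 3: A = π(d/2)² = π(9.3000e-05 m)² = 2.717e-08 m²
R_3 = (2.80×10^-8)(169)/(2.717e-08) = 174.2 Ω
R_total = R_1 + R_2 + R_3 = 184 Ω

184 Ω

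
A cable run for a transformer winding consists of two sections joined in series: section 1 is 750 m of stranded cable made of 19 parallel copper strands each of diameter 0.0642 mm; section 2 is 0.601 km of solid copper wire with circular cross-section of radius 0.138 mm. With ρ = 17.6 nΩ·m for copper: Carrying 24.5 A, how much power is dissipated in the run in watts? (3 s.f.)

2.35×10^5 W

ρ = 17.6 nΩ·m = 1.76×10^-8 Ω·m
Section 1: A_strand = π(3.2100e-05)² = 3.237e-09 m²; R₁ = ρL/(N·A_s) = (1.76×10^-8)(750)/(19×3.237e-09) = 214.6 Ω
Section 2: A = πr² = π(1.3800e-04 m)² = 5.983e-08 m²
R₂ = (1.76×10^-8)(601)/(5.983e-08) = 176.8 Ω
R = R₁ + R₂ = 391.4 Ω
P = I²R = (24.5)² × 391.4 = 2.35×10^5 W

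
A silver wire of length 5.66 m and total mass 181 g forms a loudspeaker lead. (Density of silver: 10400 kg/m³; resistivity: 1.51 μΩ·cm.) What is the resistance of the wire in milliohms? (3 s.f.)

27.8 mΩ

ρ = 1.51 μΩ·cm = 1.51×10^-8 Ω·m
A = m/(density·L) = 0.181/(10400×5.66) = 3.0749e-06 m²
R = ρL/A = (1.51×10^-8)(5.66)/(3.0749e-06) = 27.8 mΩ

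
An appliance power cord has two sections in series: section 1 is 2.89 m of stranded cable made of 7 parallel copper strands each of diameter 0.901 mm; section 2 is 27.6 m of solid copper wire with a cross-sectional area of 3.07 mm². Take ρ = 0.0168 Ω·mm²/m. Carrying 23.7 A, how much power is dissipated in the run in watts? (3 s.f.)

90.9 W

ρ = 0.0168 Ω·mm²/m = 1.68×10^-8 Ω·m
Section 1: A_strand = π(4.5050e-04)² = 6.376e-07 m²; R₁ = ρL/(N·A_s) = (1.68×10^-8)(2.89)/(7×6.376e-07) = 0.01088 Ω
Section 2: A = 3.07 mm² = 3.070e-06 m²
R₂ = (1.68×10^-8)(27.6)/(3.070e-06) = 0.151 Ω
R = R₁ + R₂ = 0.1619 Ω
P = I²R = (23.7)² × 0.1619 = 90.9 W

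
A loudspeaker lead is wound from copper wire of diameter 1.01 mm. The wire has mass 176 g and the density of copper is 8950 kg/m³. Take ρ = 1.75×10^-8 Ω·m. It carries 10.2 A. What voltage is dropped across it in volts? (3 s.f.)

A = π(d/2)² = π(5.0500e-04 m)² = 8.0118e-07 m²
L = m/(density·A) = 0.176/(8950×8.0118e-07) = 24.54 m
R = ρL/A = (1.75×10^-8)(24.54)/(8.0118e-07) = 0.5361 Ω
V = IR = 10.2 × 0.5361 = 5.47 V

5.47 V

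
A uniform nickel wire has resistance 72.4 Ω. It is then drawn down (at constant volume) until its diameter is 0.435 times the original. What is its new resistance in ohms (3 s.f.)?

Volume constant ⇒ L' = L/r² with r = 0.435. R' = ρL'/A' = ρ(L/r²)/(πr²d₀²/4) = R/r⁴.
R' = 27.93 × 72.4 = 2020 Ω

2020 Ω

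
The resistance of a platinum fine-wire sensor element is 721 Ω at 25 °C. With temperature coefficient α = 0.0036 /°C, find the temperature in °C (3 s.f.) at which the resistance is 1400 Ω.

R = R₀(1 + α(T − T₀)) ⇒ T = T₀ + (R/R₀ − 1)/α
T = 25 + (1400/721 − 1)/0.0036 = 25 + (0.9417)/0.0036 = 287 °C

287 °C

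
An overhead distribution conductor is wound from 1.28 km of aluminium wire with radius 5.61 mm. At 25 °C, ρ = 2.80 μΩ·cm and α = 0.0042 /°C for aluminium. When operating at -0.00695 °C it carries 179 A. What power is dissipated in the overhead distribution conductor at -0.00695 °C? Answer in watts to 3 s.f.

10400 W

ρ = 2.80 μΩ·cm = 2.80×10^-8 Ω·m
A = πr² = π(5.6100e-03 m)² = 9.887e-05 m²
R₍25₎ = ρL/A = (2.80×10^-8)(1280)/(9.887e-05) = 0.3625 Ω
R₍-0.00695₎ = R₍25₎(1 + αΔT) = 0.3625 × (1 + 0.0042×-25) = 0.3244 Ω
P = I²R = (179)² × 0.3244 = 10400 W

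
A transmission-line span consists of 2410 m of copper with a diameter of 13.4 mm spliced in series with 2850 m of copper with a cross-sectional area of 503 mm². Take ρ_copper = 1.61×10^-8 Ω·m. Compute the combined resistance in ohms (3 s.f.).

0.366 Ω

Segment 1: A = π(d/2)² = π(6.7000e-03 m)² = 1.410e-04 m²
R₁ = ρL/A = (1.61×10^-8)(2410)/(1.410e-04) = 0.2751 Ω
Segment 2: A = 503 mm² = 5.030e-04 m²
R₂ = (1.61×10^-8)(2850)/(5.030e-04) = 0.09122 Ω
R = R₁ + R₂ = 0.366 Ω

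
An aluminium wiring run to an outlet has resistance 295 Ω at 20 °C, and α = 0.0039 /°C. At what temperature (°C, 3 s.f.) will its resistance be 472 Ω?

174 °C

R = R₀(1 + α(T − T₀)) ⇒ T = T₀ + (R/R₀ − 1)/α
T = 20 + (472/295 − 1)/0.0039 = 20 + (0.6)/0.0039 = 174 °C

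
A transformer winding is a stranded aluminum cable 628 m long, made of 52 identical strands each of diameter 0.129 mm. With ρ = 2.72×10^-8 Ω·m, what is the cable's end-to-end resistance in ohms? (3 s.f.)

25.1 Ω

A_strand = π(6.4500e-05 m)² = 1.307e-08 m²
R_strand = ρL/A = (2.72×10^-8)(628)/(1.307e-08) = 1307 Ω
R_total = R_strand/N = 1307/52 = 25.1 Ω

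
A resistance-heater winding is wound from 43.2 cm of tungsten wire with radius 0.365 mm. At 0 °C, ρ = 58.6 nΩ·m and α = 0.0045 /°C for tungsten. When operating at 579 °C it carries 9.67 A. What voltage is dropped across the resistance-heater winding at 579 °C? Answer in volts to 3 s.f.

2.11 V

ρ = 58.6 nΩ·m = 5.86×10^-8 Ω·m
A = πr² = π(3.6500e-04 m)² = 4.185e-07 m²
R₍0₎ = ρL/A = (5.86×10^-8)(0.432)/(4.185e-07) = 0.06048 Ω
R₍579₎ = R₍0₎(1 + αΔT) = 0.06048 × (1 + 0.0045×579) = 0.2181 Ω
V = IR = 9.67 × 0.2181 = 2.11 V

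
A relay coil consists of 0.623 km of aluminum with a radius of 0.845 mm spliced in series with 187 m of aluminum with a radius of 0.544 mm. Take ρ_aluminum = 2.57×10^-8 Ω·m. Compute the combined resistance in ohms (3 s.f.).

12.3 Ω

Segment 1: A = πr² = π(8.4500e-04 m)² = 2.243e-06 m²
R₁ = ρL/A = (2.57×10^-8)(623)/(2.243e-06) = 7.138 Ω
Segment 2: A = πr² = π(5.4400e-04 m)² = 9.297e-07 m²
R₂ = (2.57×10^-8)(187)/(9.297e-07) = 5.169 Ω
R = R₁ + R₂ = 12.3 Ω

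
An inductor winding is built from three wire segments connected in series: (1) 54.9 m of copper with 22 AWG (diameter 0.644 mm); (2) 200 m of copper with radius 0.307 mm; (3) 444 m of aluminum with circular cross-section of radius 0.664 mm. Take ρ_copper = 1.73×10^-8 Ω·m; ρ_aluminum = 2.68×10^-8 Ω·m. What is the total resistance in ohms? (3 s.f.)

23.2 Ω

Seg 1: A = π(0.644/2 mm)² = π(3.2200e-04 m)² = 3.257e-07 m²
R_1 = (1.73×10^-8)(54.9)/(3.257e-07) = 2.916 Ω
Seg 2: A = πr² = π(3.0700e-04 m)² = 2.961e-07 m²
R_2 = (1.73×10^-8)(200)/(2.961e-07) = 11.69 Ω
Seg 3: A = πr² = π(6.6400e-04 m)² = 1.385e-06 m²
R_3 = (2.68×10^-8)(444)/(1.385e-06) = 8.591 Ω
R_total = R_1 + R_2 + R_3 = 23.2 Ω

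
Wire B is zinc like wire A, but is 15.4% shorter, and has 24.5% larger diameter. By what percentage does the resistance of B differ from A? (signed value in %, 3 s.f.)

R ∝ L/d², so R_B/R_A = (1 − 15.4/100) × (1 + 24.5/100)⁻²
= 0.846 × 0.6452 = 0.5458
(R_B − R_A)/R_A = 0.5458 − 1 = -45.4%

-45.4%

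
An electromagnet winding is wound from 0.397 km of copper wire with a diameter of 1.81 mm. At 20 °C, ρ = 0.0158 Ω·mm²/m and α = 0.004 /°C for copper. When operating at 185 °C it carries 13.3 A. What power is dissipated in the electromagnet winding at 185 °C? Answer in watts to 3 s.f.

716 W

ρ = 0.0158 Ω·mm²/m = 1.58×10^-8 Ω·m
A = π(d/2)² = π(9.0500e-04 m)² = 2.573e-06 m²
R₍20₎ = ρL/A = (1.58×10^-8)(397)/(2.573e-06) = 2.438 Ω
R₍185₎ = R₍20₎(1 + αΔT) = 2.438 × (1 + 0.004×165) = 4.047 Ω
P = I²R = (13.3)² × 4.047 = 716 W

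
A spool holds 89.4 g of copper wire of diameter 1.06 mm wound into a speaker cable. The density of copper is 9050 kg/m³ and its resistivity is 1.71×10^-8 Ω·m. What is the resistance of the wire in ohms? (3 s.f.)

0.217 Ω

A = π(d/2)² = π(5.3000e-04 m)² = 8.8247e-07 m²
L = m/(density·A) = 0.0894/(9050×8.8247e-07) = 11.19 m
R = ρL/A = (1.71×10^-8)(11.19)/(8.8247e-07) = 0.217 Ω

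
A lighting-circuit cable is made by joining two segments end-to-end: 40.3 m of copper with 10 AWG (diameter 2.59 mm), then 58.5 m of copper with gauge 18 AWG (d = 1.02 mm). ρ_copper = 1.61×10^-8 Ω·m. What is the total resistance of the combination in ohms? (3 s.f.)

Segment 1: A = π(2.59/2 mm)² = π(1.2950e-03 m)² = 5.269e-06 m²
R₁ = ρL/A = (1.61×10^-8)(40.3)/(5.269e-06) = 0.1232 Ω
Segment 2: A = π(1.02/2 mm)² = π(5.1000e-04 m)² = 8.171e-07 m²
R₂ = (1.61×10^-8)(58.5)/(8.171e-07) = 1.153 Ω
R = R₁ + R₂ = 1.28 Ω

1.28 Ω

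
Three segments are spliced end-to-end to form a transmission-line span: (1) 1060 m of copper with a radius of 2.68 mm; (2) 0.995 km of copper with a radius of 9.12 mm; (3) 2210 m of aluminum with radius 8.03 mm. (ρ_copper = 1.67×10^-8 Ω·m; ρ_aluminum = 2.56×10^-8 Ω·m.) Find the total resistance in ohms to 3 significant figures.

1.13 Ω

Seg 1: A = πr² = π(2.6800e-03 m)² = 2.256e-05 m²
R_1 = (1.67×10^-8)(1060)/(2.256e-05) = 0.7845 Ω
Seg 2: A = πr² = π(9.1200e-03 m)² = 2.613e-04 m²
R_2 = (1.67×10^-8)(995)/(2.613e-04) = 0.06359 Ω
Seg 3: A = πr² = π(8.0300e-03 m)² = 2.026e-04 m²
R_3 = (2.56×10^-8)(2210)/(2.026e-04) = 0.2793 Ω
R_total = R_1 + R_2 + R_3 = 1.13 Ω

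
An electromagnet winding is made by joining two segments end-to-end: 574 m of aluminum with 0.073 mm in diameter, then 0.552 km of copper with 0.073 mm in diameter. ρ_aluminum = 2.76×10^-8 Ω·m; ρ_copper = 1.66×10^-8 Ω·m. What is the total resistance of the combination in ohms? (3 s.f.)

Segment 1: A = π(d/2)² = π(3.6500e-05 m)² = 4.185e-09 m²
R₁ = ρL/A = (2.76×10^-8)(574)/(4.185e-09) = 3785 Ω
R₂ = (1.66×10^-8)(552)/(4.185e-09) = 2189 Ω
R = R₁ + R₂ = 5970 Ω

5970 Ω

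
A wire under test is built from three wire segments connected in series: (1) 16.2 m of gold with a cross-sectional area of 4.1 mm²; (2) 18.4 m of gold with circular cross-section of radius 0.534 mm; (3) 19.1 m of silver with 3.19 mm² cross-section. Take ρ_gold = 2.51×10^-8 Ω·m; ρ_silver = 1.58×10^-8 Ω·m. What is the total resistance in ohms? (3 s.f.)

Seg 1: A = 4.1 mm² = 4.100e-06 m²
R_1 = (2.51×10^-8)(16.2)/(4.100e-06) = 0.09918 Ω
Seg 2: A = πr² = π(5.3400e-04 m)² = 8.958e-07 m²
R_2 = (2.51×10^-8)(18.4)/(8.958e-07) = 0.5155 Ω
Seg 3: A = 3.19 mm² = 3.190e-06 m²
R_3 = (1.58×10^-8)(19.1)/(3.190e-06) = 0.0946 Ω
R_total = R_1 + R_2 + R_3 = 0.709 Ω

0.709 Ω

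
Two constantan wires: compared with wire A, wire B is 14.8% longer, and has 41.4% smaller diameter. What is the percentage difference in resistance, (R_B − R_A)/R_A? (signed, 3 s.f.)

234%

R ∝ L/d², so R_B/R_A = (1 + 14.8/100) × (1 − 41.4/100)⁻²
= 1.148 × 2.912 = 3.343
(R_B − R_A)/R_A = 3.343 − 1 = 234%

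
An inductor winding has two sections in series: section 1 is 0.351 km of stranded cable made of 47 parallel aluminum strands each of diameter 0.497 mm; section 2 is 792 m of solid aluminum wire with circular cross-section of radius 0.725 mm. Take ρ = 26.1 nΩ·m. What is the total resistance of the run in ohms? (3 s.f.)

ρ = 26.1 nΩ·m = 2.61×10^-8 Ω·m
Section 1: A_strand = π(2.4850e-04)² = 1.940e-07 m²; R₁ = ρL/(N·A_s) = (2.61×10^-8)(351)/(47×1.940e-07) = 1.005 Ω
Section 2: A = πr² = π(7.2500e-04 m)² = 1.651e-06 m²
R₂ = (2.61×10^-8)(792)/(1.651e-06) = 12.52 Ω
R = R₁ + R₂ = 13.5 Ω

13.5 Ω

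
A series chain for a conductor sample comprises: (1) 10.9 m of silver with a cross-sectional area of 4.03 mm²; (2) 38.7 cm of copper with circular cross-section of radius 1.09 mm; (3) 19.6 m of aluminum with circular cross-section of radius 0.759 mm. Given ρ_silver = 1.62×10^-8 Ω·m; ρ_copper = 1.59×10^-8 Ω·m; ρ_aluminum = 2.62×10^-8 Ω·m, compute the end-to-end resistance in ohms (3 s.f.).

Seg 1: A = 4.03 mm² = 4.030e-06 m²
R_1 = (1.62×10^-8)(10.9)/(4.030e-06) = 0.04382 Ω
Seg 2: A = πr² = π(1.0900e-03 m)² = 3.733e-06 m²
R_2 = (1.59×10^-8)(0.387)/(3.733e-06) = 0.001649 Ω
Seg 3: A = πr² = π(7.5900e-04 m)² = 1.810e-06 m²
R_3 = (2.62×10^-8)(19.6)/(1.810e-06) = 0.2837 Ω
R_total = R_1 + R_2 + R_3 = 0.329 Ω

0.329 Ω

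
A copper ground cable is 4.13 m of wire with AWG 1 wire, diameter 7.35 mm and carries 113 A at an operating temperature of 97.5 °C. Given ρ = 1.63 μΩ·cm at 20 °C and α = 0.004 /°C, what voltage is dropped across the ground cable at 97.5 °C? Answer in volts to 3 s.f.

ρ = 1.63 μΩ·cm = 1.63×10^-8 Ω·m
A = π(7.35/2 mm)² = π(3.6750e-03 m)² = 4.243e-05 m²
R₍20₎ = ρL/A = (1.63×10^-8)(4.13)/(4.243e-05) = 0.001587 Ω
R₍97.5₎ = R₍20₎(1 + αΔT) = 0.001587 × (1 + 0.004×77.5) = 0.002078 Ω
V = IR = 113 × 0.002078 = 0.235 V

0.235 V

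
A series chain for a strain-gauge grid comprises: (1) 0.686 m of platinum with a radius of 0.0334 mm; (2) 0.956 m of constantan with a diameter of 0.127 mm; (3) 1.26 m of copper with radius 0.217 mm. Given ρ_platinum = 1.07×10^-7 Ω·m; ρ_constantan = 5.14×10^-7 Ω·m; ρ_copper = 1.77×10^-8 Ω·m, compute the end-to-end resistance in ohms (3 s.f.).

59.9 Ω

Seg 1: A = πr² = π(3.3400e-05 m)² = 3.505e-09 m²
R_1 = (1.07×10^-7)(0.686)/(3.505e-09) = 20.94 Ω
Seg 2: A = π(d/2)² = π(6.3500e-05 m)² = 1.267e-08 m²
R_2 = (5.14×10^-7)(0.956)/(1.267e-08) = 38.79 Ω
Seg 3: A = πr² = π(2.1700e-04 m)² = 1.479e-07 m²
R_3 = (1.77×10^-8)(1.26)/(1.479e-07) = 0.1508 Ω
R_total = R_1 + R_2 + R_3 = 59.9 Ω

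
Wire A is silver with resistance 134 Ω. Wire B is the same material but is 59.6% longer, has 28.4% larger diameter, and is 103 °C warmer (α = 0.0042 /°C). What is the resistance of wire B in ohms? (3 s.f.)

186 Ω

R ∝ ρL/d² with ρ ∝ (1+αΔT), so R_B/R_A = (1 + 59.6/100) × (1 + 28.4/100)⁻² × (1 + 0.0042×103)
= 1.596 × 0.6066 × 1.433 = 1.387
R_B = 1.387 × 134 = 186 Ω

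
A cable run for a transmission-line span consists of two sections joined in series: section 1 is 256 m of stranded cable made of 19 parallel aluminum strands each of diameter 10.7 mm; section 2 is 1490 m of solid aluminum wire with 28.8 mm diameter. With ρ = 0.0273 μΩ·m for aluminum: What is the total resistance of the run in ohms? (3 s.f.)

ρ = 0.0273 μΩ·m = 2.73×10^-8 Ω·m
Section 1: A_strand = π(5.3500e-03)² = 8.992e-05 m²; R₁ = ρL/(N·A_s) = (2.73×10^-8)(256)/(19×8.992e-05) = 0.004091 Ω
Section 2: A = π(d/2)² = π(1.4400e-02 m)² = 6.514e-04 m²
R₂ = (2.73×10^-8)(1490)/(6.514e-04) = 0.06244 Ω
R = R₁ + R₂ = 0.0665 Ω

0.0665 Ω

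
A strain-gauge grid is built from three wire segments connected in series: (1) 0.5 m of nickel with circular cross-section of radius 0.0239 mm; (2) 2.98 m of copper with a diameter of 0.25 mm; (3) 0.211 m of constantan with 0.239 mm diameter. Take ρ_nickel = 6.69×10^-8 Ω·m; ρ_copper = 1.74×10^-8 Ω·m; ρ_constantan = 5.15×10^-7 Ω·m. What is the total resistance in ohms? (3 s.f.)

Seg 1: A = πr² = π(2.3900e-05 m)² = 1.795e-09 m²
R_1 = (6.69×10^-8)(0.5)/(1.795e-09) = 18.64 Ω
Seg 2: A = π(d/2)² = π(1.2500e-04 m)² = 4.909e-08 m²
R_2 = (1.74×10^-8)(2.98)/(4.909e-08) = 1.056 Ω
Seg 3: A = π(d/2)² = π(1.1950e-04 m)² = 4.486e-08 m²
R_3 = (5.15×10^-7)(0.211)/(4.486e-08) = 2.422 Ω
R_total = R_1 + R_2 + R_3 = 22.1 Ω

22.1 Ω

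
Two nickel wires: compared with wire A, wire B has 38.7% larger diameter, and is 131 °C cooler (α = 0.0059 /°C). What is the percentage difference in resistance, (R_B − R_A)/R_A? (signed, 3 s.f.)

R ∝ ρL/d² with ρ ∝ (1+αΔT), so R_B/R_A = (1 + 38.7/100)⁻² × (1 − 0.0059×131)
= 0.5198 × 0.2271 = 0.1181
(R_B − R_A)/R_A = 0.1181 − 1 = -88.2%

-88.2%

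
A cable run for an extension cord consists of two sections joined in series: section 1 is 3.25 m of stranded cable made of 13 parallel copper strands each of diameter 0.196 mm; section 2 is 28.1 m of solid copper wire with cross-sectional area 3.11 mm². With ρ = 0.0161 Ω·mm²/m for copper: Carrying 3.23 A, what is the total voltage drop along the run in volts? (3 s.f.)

0.901 V

ρ = 0.0161 Ω·mm²/m = 1.61×10^-8 Ω·m
Section 1: A_strand = π(9.8000e-05)² = 3.017e-08 m²; R₁ = ρL/(N·A_s) = (1.61×10^-8)(3.25)/(13×3.017e-08) = 0.1334 Ω
Section 2: A = 3.11 mm² = 3.110e-06 m²
R₂ = (1.61×10^-8)(28.1)/(3.110e-06) = 0.1455 Ω
R = R₁ + R₂ = 0.2789 Ω
V = IR = 3.23 × 0.2789 = 0.901 V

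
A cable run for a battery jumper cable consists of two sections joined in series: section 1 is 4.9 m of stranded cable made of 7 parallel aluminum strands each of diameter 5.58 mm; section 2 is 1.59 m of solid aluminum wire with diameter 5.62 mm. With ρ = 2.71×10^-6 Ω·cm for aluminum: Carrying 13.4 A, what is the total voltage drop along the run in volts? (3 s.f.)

0.0337 V

ρ = 2.71×10^-6 Ω·cm = 2.71×10^-8 Ω·m
Section 1: A_strand = π(2.7900e-03)² = 2.445e-05 m²; R₁ = ρL/(N·A_s) = (2.71×10^-8)(4.9)/(7×2.445e-05) = 7.757×10^-4 Ω
Section 2: A = π(d/2)² = π(2.8100e-03 m)² = 2.481e-05 m²
R₂ = (2.71×10^-8)(1.59)/(2.481e-05) = 0.001737 Ω
R = R₁ + R₂ = 0.002513 Ω
V = IR = 13.4 × 0.002513 = 0.0337 V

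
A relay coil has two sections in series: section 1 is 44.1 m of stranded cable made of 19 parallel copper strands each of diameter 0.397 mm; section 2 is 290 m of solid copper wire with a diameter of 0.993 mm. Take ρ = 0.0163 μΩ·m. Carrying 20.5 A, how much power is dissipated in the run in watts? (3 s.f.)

ρ = 0.0163 μΩ·m = 1.63×10^-8 Ω·m
Section 1: A_strand = π(1.9850e-04)² = 1.238e-07 m²; R₁ = ρL/(N·A_s) = (1.63×10^-8)(44.1)/(19×1.238e-07) = 0.3056 Ω
Section 2: A = π(d/2)² = π(4.9650e-04 m)² = 7.744e-07 m²
R₂ = (1.63×10^-8)(290)/(7.744e-07) = 6.104 Ω
R = R₁ + R₂ = 6.409 Ω
P = I²R = (20.5)² × 6.409 = 2690 W

2690 W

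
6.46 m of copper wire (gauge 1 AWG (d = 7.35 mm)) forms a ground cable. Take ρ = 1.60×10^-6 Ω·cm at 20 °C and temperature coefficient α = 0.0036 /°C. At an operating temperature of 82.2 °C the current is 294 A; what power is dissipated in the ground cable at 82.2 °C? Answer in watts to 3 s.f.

ρ = 1.60×10^-6 Ω·cm = 1.60×10^-8 Ω·m
A = π(7.35/2 mm)² = π(3.6750e-03 m)² = 4.243e-05 m²
R₍20₎ = ρL/A = (1.60×10^-8)(6.46)/(4.243e-05) = 0.002436 Ω
R₍82.2₎ = R₍20₎(1 + αΔT) = 0.002436 × (1 + 0.0036×62.2) = 0.002982 Ω
P = I²R = (294)² × 0.002982 = 258 W

258 W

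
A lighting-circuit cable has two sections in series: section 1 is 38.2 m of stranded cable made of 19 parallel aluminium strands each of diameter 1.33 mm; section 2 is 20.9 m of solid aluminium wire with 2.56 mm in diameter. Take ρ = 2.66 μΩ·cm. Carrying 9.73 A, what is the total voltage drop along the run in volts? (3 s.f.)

ρ = 2.66 μΩ·cm = 2.66×10^-8 Ω·m
Section 1: A_strand = π(6.6500e-04)² = 1.389e-06 m²; R₁ = ρL/(N·A_s) = (2.66×10^-8)(38.2)/(19×1.389e-06) = 0.03849 Ω
Section 2: A = π(d/2)² = π(1.2800e-03 m)² = 5.147e-06 m²
R₂ = (2.66×10^-8)(20.9)/(5.147e-06) = 0.108 Ω
R = R₁ + R₂ = 0.1465 Ω
V = IR = 9.73 × 0.1465 = 1.43 V

1.43 V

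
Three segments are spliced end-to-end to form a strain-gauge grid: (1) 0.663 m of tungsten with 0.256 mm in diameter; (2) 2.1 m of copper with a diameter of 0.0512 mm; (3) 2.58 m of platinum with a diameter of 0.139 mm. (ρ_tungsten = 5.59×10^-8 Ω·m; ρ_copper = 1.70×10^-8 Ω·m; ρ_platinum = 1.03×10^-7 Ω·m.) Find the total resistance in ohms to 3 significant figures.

35.6 Ω

Seg 1: A = π(d/2)² = π(1.2800e-04 m)² = 5.147e-08 m²
R_1 = (5.59×10^-8)(0.663)/(5.147e-08) = 0.72 Ω
Seg 2: A = π(d/2)² = π(2.5600e-05 m)² = 2.059e-09 m²
R_2 = (1.70×10^-8)(2.1)/(2.059e-09) = 17.34 Ω
Seg 3: A = π(d/2)² = π(6.9500e-05 m)² = 1.517e-08 m²
R_3 = (1.03×10^-7)(2.58)/(1.517e-08) = 17.51 Ω
R_total = R_1 + R_2 + R_3 = 35.6 Ω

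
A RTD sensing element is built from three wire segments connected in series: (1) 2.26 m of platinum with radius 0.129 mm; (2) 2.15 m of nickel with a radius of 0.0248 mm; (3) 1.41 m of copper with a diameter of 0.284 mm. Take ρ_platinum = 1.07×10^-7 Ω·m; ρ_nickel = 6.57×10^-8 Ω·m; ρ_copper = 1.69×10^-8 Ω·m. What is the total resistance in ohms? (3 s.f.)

Seg 1: A = πr² = π(1.2900e-04 m)² = 5.228e-08 m²
R_1 = (1.07×10^-7)(2.26)/(5.228e-08) = 4.626 Ω
Seg 2: A = πr² = π(2.4800e-05 m)² = 1.932e-09 m²
R_2 = (6.57×10^-8)(2.15)/(1.932e-09) = 73.11 Ω
Seg 3: A = π(d/2)² = π(1.4200e-04 m)² = 6.335e-08 m²
R_3 = (1.69×10^-8)(1.41)/(6.335e-08) = 0.3762 Ω
R_total = R_1 + R_2 + R_3 = 78.1 Ω

78.1 Ω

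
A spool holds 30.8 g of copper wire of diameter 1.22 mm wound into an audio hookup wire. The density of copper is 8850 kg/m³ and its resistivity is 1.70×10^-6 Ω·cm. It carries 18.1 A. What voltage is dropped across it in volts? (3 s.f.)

0.784 V

ρ = 1.70×10^-6 Ω·cm = 1.70×10^-8 Ω·m
A = π(d/2)² = π(6.1000e-04 m)² = 1.1690e-06 m²
L = m/(density·A) = 0.0308/(8850×1.1690e-06) = 2.977 m
R = ρL/A = (1.70×10^-8)(2.977)/(1.1690e-06) = 0.04329 Ω
V = IR = 18.1 × 0.04329 = 0.784 V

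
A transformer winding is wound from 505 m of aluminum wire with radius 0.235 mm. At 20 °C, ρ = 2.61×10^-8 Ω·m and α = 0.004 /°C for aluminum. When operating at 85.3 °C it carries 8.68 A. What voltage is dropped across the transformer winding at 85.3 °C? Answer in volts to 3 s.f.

832 V

A = πr² = π(2.3500e-04 m)² = 1.735e-07 m²
R₍20₎ = ρL/A = (2.61×10^-8)(505)/(1.735e-07) = 75.97 Ω
R₍85.3₎ = R₍20₎(1 + αΔT) = 75.97 × (1 + 0.004×65.3) = 95.81 Ω
V = IR = 8.68 × 95.81 = 832 V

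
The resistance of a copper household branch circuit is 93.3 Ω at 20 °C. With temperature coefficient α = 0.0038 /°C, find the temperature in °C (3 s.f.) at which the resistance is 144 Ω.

163 °C

R = R₀(1 + α(T − T₀)) ⇒ T = T₀ + (R/R₀ − 1)/α
T = 20 + (144/93.3 − 1)/0.0038 = 20 + (0.5434)/0.0038 = 163 °C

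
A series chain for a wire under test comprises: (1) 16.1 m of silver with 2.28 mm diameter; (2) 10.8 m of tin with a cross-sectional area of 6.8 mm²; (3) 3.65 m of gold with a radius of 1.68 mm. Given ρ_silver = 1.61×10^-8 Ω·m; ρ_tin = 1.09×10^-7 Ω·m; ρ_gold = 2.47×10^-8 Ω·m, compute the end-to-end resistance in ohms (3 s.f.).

Seg 1: A = π(d/2)² = π(1.1400e-03 m)² = 4.083e-06 m²
R_1 = (1.61×10^-8)(16.1)/(4.083e-06) = 0.06349 Ω
Seg 2: A = 6.8 mm² = 6.800e-06 m²
R_2 = (1.09×10^-7)(10.8)/(6.800e-06) = 0.1731 Ω
Seg 3: A = πr² = π(1.6800e-03 m)² = 8.867e-06 m²
R_3 = (2.47×10^-8)(3.65)/(8.867e-06) = 0.01017 Ω
R_total = R_1 + R_2 + R_3 = 0.247 Ω

0.247 Ω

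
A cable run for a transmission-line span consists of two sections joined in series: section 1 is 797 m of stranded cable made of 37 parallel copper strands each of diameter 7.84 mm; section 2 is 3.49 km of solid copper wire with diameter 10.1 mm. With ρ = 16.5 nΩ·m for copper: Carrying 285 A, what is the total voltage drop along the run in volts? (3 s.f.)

207 V

ρ = 16.5 nΩ·m = 1.65×10^-8 Ω·m
Section 1: A_strand = π(3.9200e-03)² = 4.827e-05 m²; R₁ = ρL/(N·A_s) = (1.65×10^-8)(797)/(37×4.827e-05) = 0.007362 Ω
Section 2: A = π(d/2)² = π(5.0500e-03 m)² = 8.012e-05 m²
R₂ = (1.65×10^-8)(3490)/(8.012e-05) = 0.7187 Ω
R = R₁ + R₂ = 0.7261 Ω
V = IR = 285 × 0.7261 = 207 V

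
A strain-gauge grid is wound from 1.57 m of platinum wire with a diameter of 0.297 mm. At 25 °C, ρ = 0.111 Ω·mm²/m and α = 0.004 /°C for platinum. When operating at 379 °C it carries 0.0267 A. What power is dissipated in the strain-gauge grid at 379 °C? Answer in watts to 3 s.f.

ρ = 0.111 Ω·mm²/m = 1.11×10^-7 Ω·m
A = π(d/2)² = π(1.4850e-04 m)² = 6.928e-08 m²
R₍25₎ = ρL/A = (1.11×10^-7)(1.57)/(6.928e-08) = 2.515 Ω
R₍379₎ = R₍25₎(1 + αΔT) = 2.515 × (1 + 0.004×354) = 6.077 Ω
P = I²R = (0.0267)² × 6.077 = 0.00433 W

0.00433 W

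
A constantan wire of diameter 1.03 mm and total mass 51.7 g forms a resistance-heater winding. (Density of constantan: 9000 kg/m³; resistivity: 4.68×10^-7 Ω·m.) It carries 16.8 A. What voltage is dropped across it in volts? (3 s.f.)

A = π(d/2)² = π(5.1500e-04 m)² = 8.3323e-07 m²
L = m/(density·A) = 0.0517/(9000×8.3323e-07) = 6.894 m
R = ρL/A = (4.68×10^-7)(6.894)/(8.3323e-07) = 3.872 Ω
V = IR = 16.8 × 3.872 = 65.1 V

65.1 V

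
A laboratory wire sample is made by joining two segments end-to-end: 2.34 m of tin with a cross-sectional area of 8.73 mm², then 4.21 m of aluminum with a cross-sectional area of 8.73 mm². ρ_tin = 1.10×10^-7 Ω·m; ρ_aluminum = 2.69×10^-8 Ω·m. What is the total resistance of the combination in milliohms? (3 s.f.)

Segment 1: A = 8.73 mm² = 8.730e-06 m²
R₁ = ρL/A = (1.10×10^-7)(2.34)/(8.730e-06) = 0.02948 Ω
R₂ = (2.69×10^-8)(4.21)/(8.730e-06) = 0.01297 Ω
R = R₁ + R₂ = 42.5 mΩ

42.5 mΩ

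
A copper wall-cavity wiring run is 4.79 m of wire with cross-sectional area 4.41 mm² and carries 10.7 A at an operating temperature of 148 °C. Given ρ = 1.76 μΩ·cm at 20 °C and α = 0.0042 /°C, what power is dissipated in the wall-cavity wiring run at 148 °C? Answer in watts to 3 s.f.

3.37 W

ρ = 1.76 μΩ·cm = 1.76×10^-8 Ω·m
A = 4.41 mm² = 4.410e-06 m²
R₍20₎ = ρL/A = (1.76×10^-8)(4.79)/(4.410e-06) = 0.01912 Ω
R₍148₎ = R₍20₎(1 + αΔT) = 0.01912 × (1 + 0.0042×128) = 0.02939 Ω
P = I²R = (10.7)² × 0.02939 = 3.37 W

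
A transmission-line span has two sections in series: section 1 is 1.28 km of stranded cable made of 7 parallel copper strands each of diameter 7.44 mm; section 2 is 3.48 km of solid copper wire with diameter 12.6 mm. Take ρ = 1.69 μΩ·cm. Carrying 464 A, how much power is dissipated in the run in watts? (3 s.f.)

ρ = 1.69 μΩ·cm = 1.69×10^-8 Ω·m
Section 1: A_strand = π(3.7200e-03)² = 4.347e-05 m²; R₁ = ρL/(N·A_s) = (1.69×10^-8)(1280)/(7×4.347e-05) = 0.07108 Ω
Section 2: A = π(d/2)² = π(6.3000e-03 m)² = 1.247e-04 m²
R₂ = (1.69×10^-8)(3480)/(1.247e-04) = 0.4717 Ω
R = R₁ + R₂ = 0.5427 Ω
P = I²R = (464)² × 0.5427 = 1.17×10^5 W

1.17×10^5 W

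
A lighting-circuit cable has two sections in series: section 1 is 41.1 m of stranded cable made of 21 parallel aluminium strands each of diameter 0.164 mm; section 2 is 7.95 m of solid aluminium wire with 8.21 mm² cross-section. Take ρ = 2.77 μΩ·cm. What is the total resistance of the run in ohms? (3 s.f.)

ρ = 2.77 μΩ·cm = 2.77×10^-8 Ω·m
Section 1: A_strand = π(8.2000e-05)² = 2.112e-08 m²; R₁ = ρL/(N·A_s) = (2.77×10^-8)(41.1)/(21×2.112e-08) = 2.566 Ω
Section 2: A = 8.21 mm² = 8.210e-06 m²
R₂ = (2.77×10^-8)(7.95)/(8.210e-06) = 0.02682 Ω
R = R₁ + R₂ = 2.59 Ω

2.59 Ω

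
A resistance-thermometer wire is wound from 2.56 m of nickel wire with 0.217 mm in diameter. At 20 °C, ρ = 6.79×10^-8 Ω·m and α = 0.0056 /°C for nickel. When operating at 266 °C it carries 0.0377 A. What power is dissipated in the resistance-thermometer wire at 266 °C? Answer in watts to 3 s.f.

0.0159 W

A = π(d/2)² = π(1.0850e-04 m)² = 3.698e-08 m²
R₍20₎ = ρL/A = (6.79×10^-8)(2.56)/(3.698e-08) = 4.7 Ω
R₍266₎ = R₍20₎(1 + αΔT) = 4.7 × (1 + 0.0056×246) = 11.17 Ω
P = I²R = (0.0377)² × 11.17 = 0.0159 W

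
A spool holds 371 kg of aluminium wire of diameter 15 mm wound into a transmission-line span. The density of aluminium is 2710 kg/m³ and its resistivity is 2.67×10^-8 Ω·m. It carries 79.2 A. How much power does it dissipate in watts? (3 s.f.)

734 W

A = π(d/2)² = π(7.5000e-03 m)² = 1.7671e-04 m²
L = m/(density·A) = 371/(2710×1.7671e-04) = 774.7 m
R = ρL/A = (2.67×10^-8)(774.7)/(1.7671e-04) = 0.117 Ω
P = I²R = (79.2)² × 0.117 = 734 W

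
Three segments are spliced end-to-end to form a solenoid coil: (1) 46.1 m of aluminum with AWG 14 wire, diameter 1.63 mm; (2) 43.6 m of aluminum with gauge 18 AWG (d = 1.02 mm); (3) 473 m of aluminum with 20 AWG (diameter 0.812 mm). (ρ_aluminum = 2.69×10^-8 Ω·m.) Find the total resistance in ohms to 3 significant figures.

26.6 Ω

Seg 1: A = π(1.63/2 mm)² = π(8.1500e-04 m)² = 2.087e-06 m²
R_1 = (2.69×10^-8)(46.1)/(2.087e-06) = 0.5943 Ω
Seg 2: A = π(1.02/2 mm)² = π(5.1000e-04 m)² = 8.171e-07 m²
R_2 = (2.69×10^-8)(43.6)/(8.171e-07) = 1.435 Ω
Seg 3: A = π(0.812/2 mm)² = π(4.0600e-04 m)² = 5.178e-07 m²
R_3 = (2.69×10^-8)(473)/(5.178e-07) = 24.57 Ω
R_total = R_1 + R_2 + R_3 = 26.6 Ω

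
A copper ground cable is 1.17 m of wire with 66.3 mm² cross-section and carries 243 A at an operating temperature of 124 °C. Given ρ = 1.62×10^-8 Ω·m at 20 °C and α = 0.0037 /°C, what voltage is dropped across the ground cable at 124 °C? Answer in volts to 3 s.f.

A = 66.3 mm² = 6.630e-05 m²
R₍20₎ = ρL/A = (1.62×10^-8)(1.17)/(6.630e-05) = 2.859×10^-4 Ω
R₍124₎ = R₍20₎(1 + αΔT) = 2.859×10^-4 × (1 + 0.0037×104) = 3.959×10^-4 Ω
V = IR = 243 × 3.959×10^-4 = 0.0962 V

0.0962 V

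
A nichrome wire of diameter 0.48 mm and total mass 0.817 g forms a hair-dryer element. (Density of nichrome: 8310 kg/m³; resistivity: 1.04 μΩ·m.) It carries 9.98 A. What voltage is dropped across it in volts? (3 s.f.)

ρ = 1.04 μΩ·m = 1.04×10^-6 Ω·m
A = π(d/2)² = π(2.4000e-04 m)² = 1.8096e-07 m²
L = m/(density·A) = 8.170×10^-4/(8310×1.8096e-07) = 0.5433 m
R = ρL/A = (1.04×10^-6)(0.5433)/(1.8096e-07) = 3.123 Ω
V = IR = 9.98 × 3.123 = 31.2 V

31.2 V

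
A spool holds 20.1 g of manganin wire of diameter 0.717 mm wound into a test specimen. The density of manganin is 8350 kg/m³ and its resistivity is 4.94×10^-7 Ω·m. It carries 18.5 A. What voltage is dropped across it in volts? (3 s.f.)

A = π(d/2)² = π(3.5850e-04 m)² = 4.0376e-07 m²
L = m/(density·A) = 0.0201/(8350×4.0376e-07) = 5.962 m
R = ρL/A = (4.94×10^-7)(5.962)/(4.0376e-07) = 7.294 Ω
V = IR = 18.5 × 7.294 = 135 V

135 V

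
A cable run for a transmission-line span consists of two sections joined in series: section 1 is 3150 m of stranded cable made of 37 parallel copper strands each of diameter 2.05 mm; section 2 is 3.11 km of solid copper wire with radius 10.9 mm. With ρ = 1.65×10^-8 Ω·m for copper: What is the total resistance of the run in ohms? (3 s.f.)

Section 1: A_strand = π(1.0250e-03)² = 3.301e-06 m²; R₁ = ρL/(N·A_s) = (1.65×10^-8)(3150)/(37×3.301e-06) = 0.4256 Ω
Section 2: A = πr² = π(1.0900e-02 m)² = 3.733e-04 m²
R₂ = (1.65×10^-8)(3110)/(3.733e-04) = 0.1375 Ω
R = R₁ + R₂ = 0.563 Ω

0.563 Ω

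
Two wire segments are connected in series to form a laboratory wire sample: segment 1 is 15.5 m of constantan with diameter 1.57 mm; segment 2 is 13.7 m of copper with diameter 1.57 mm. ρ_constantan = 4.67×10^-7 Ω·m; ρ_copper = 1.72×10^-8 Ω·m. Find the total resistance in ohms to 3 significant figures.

3.86 Ω

Segment 1: A = π(d/2)² = π(7.8500e-04 m)² = 1.936e-06 m²
R₁ = ρL/A = (4.67×10^-7)(15.5)/(1.936e-06) = 3.739 Ω
R₂ = (1.72×10^-8)(13.7)/(1.936e-06) = 0.1217 Ω
R = R₁ + R₂ = 3.86 Ω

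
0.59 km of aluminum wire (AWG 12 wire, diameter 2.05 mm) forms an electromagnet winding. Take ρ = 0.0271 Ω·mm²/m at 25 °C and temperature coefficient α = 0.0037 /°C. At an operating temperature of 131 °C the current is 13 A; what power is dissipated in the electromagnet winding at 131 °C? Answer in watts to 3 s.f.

1140 W

ρ = 0.0271 Ω·mm²/m = 2.71×10^-8 Ω·m
A = π(2.05/2 mm)² = π(1.0250e-03 m)² = 3.301e-06 m²
R₍25₎ = ρL/A = (2.71×10^-8)(590)/(3.301e-06) = 4.844 Ω
R₍131₎ = R₍25₎(1 + αΔT) = 4.844 × (1 + 0.0037×106) = 6.744 Ω
P = I²R = (13)² × 6.744 = 1140 W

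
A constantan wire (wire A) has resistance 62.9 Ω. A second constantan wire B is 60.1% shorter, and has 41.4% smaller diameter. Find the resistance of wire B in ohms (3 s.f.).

R ∝ L/d², so R_B/R_A = (1 − 60.1/100) × (1 − 41.4/100)⁻²
= 0.399 × 2.912 = 1.162
R_B = 1.162 × 62.9 = 73.1 Ω

73.1 Ω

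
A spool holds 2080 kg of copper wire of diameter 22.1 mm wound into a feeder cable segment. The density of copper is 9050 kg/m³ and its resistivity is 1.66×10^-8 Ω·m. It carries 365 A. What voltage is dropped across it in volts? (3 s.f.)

9.46 V

A = π(d/2)² = π(1.1050e-02 m)² = 3.8360e-04 m²
L = m/(density·A) = 2080/(9050×3.8360e-04) = 599.2 m
R = ρL/A = (1.66×10^-8)(599.2)/(3.8360e-04) = 0.02593 Ω
V = IR = 365 × 0.02593 = 9.46 V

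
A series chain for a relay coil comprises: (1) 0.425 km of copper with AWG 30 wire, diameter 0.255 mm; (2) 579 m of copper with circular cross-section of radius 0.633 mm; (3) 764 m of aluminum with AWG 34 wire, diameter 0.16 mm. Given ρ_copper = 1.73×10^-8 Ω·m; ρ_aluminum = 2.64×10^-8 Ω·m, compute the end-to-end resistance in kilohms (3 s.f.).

Seg 1: A = π(0.255/2 mm)² = π(1.2750e-04 m)² = 5.107e-08 m²
R_1 = (1.73×10^-8)(425)/(5.107e-08) = 144 Ω
Seg 2: A = πr² = π(6.3300e-04 m)² = 1.259e-06 m²
R_2 = (1.73×10^-8)(579)/(1.259e-06) = 7.957 Ω
Seg 3: A = π(0.16/2 mm)² = π(8.0000e-05 m)² = 2.011e-08 m²
R_3 = (2.64×10^-8)(764)/(2.011e-08) = 1003 Ω
R_total = R_1 + R_2 + R_3 = 1.16 kΩ

1.16 kΩ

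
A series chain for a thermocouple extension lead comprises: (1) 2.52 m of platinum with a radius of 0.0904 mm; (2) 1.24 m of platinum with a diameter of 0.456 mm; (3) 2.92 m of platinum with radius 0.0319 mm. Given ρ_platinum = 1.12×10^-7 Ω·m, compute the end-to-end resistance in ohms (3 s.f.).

Seg 1: A = πr² = π(9.0400e-05 m)² = 2.567e-08 m²
R_1 = (1.12×10^-7)(2.52)/(2.567e-08) = 10.99 Ω
Seg 2: A = π(d/2)² = π(2.2800e-04 m)² = 1.633e-07 m²
R_2 = (1.12×10^-7)(1.24)/(1.633e-07) = 0.8504 Ω
Seg 3: A = πr² = π(3.1900e-05 m)² = 3.197e-09 m²
R_3 = (1.12×10^-7)(2.92)/(3.197e-09) = 102.3 Ω
R_total = R_1 + R_2 + R_3 = 114 Ω

114 Ω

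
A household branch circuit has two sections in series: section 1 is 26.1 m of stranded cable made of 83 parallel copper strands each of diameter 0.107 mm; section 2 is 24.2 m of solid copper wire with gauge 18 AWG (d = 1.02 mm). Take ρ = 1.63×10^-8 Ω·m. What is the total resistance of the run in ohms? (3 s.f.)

1.05 Ω

Section 1: A_strand = π(5.3500e-05)² = 8.992e-09 m²; R₁ = ρL/(N·A_s) = (1.63×10^-8)(26.1)/(83×8.992e-09) = 0.57 Ω
Section 2: A = π(1.02/2 mm)² = π(5.1000e-04 m)² = 8.171e-07 m²
R₂ = (1.63×10^-8)(24.2)/(8.171e-07) = 0.4827 Ω
R = R₁ + R₂ = 1.05 Ω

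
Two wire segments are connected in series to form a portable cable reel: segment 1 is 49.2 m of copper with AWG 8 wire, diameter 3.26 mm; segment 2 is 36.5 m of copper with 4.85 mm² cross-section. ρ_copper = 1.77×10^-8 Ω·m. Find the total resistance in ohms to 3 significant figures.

0.238 Ω

Segment 1: A = π(3.26/2 mm)² = π(1.6300e-03 m)² = 8.347e-06 m²
R₁ = ρL/A = (1.77×10^-8)(49.2)/(8.347e-06) = 0.1043 Ω
Segment 2: A = 4.85 mm² = 4.850e-06 m²
R₂ = (1.77×10^-8)(36.5)/(4.850e-06) = 0.1332 Ω
R = R₁ + R₂ = 0.238 Ω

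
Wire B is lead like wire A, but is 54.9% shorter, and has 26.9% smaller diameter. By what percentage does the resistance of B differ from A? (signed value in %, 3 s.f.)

R ∝ L/d², so R_B/R_A = (1 − 54.9/100) × (1 − 26.9/100)⁻²
= 0.451 × 1.871 = 0.844
(R_B − R_A)/R_A = 0.844 − 1 = -15.6%

-15.6%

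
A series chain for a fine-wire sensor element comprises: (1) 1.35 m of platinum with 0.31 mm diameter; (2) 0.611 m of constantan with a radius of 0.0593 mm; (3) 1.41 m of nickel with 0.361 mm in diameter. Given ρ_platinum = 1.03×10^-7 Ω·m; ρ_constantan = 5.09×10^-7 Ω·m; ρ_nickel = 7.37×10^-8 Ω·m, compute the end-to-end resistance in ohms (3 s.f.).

31.0 Ω

Seg 1: A = π(d/2)² = π(1.5500e-04 m)² = 7.548e-08 m²
R_1 = (1.03×10^-7)(1.35)/(7.548e-08) = 1.842 Ω
Seg 2: A = πr² = π(5.9300e-05 m)² = 1.105e-08 m²
R_2 = (5.09×10^-7)(0.611)/(1.105e-08) = 28.15 Ω
Seg 3: A = π(d/2)² = π(1.8050e-04 m)² = 1.024e-07 m²
R_3 = (7.37×10^-8)(1.41)/(1.024e-07) = 1.015 Ω
R_total = R_1 + R_2 + R_3 = 31.0 Ω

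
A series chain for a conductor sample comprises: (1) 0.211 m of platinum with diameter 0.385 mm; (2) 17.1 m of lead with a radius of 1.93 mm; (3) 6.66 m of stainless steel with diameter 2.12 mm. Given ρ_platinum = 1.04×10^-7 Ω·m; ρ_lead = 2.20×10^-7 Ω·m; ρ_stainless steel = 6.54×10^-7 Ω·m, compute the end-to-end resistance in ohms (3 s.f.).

Seg 1: A = π(d/2)² = π(1.9250e-04 m)² = 1.164e-07 m²
R_1 = (1.04×10^-7)(0.211)/(1.164e-07) = 0.1885 Ω
Seg 2: A = πr² = π(1.9300e-03 m)² = 1.170e-05 m²
R_2 = (2.20×10^-7)(17.1)/(1.170e-05) = 0.3215 Ω
Seg 3: A = π(d/2)² = π(1.0600e-03 m)² = 3.530e-06 m²
R_3 = (6.54×10^-7)(6.66)/(3.530e-06) = 1.234 Ω
R_total = R_1 + R_2 + R_3 = 1.74 Ω

1.74 Ω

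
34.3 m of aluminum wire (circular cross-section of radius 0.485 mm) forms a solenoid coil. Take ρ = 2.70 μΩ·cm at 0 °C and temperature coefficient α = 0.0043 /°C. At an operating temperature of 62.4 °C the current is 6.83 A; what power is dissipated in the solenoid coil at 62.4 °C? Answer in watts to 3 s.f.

ρ = 2.70 μΩ·cm = 2.70×10^-8 Ω·m
A = πr² = π(4.8500e-04 m)² = 7.390e-07 m²
R₍0₎ = ρL/A = (2.70×10^-8)(34.3)/(7.390e-07) = 1.253 Ω
R₍62.4₎ = R₍0₎(1 + αΔT) = 1.253 × (1 + 0.0043×62.4) = 1.589 Ω
P = I²R = (6.83)² × 1.589 = 74.1 W

74.1 W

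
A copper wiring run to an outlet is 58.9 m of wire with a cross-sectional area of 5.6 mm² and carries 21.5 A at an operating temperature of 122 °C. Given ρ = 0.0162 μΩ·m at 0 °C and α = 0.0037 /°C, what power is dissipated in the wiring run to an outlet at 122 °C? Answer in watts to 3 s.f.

114 W

ρ = 0.0162 μΩ·m = 1.62×10^-8 Ω·m
A = 5.6 mm² = 5.600e-06 m²
R₍0₎ = ρL/A = (1.62×10^-8)(58.9)/(5.600e-06) = 0.1704 Ω
R₍122₎ = R₍0₎(1 + αΔT) = 0.1704 × (1 + 0.0037×122) = 0.2473 Ω
P = I²R = (21.5)² × 0.2473 = 114 W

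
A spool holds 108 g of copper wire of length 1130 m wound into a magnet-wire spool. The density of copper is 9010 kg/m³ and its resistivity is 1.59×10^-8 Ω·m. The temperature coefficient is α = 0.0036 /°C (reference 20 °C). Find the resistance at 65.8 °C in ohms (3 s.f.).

1970 Ω

A = m/(density·L) = 0.108/(9010×1130) = 1.0608e-08 m²
R = ρL/A = (1.59×10^-8)(1130)/(1.0608e-08) = 1694 Ω
R(65.8 °C) = 1694 × (1 + 0.0036×45.8) = 1970 Ω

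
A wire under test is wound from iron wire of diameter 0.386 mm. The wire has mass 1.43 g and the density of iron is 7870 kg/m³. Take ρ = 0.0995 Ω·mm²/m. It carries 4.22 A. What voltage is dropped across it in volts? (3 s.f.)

ρ = 0.0995 Ω·mm²/m = 9.95×10^-8 Ω·m
A = π(d/2)² = π(1.9300e-04 m)² = 1.1702e-07 m²
L = m/(density·A) = 0.00143/(7870×1.1702e-07) = 1.553 m
R = ρL/A = (9.95×10^-8)(1.553)/(1.1702e-07) = 1.32 Ω
V = IR = 4.22 × 1.32 = 5.57 V

5.57 V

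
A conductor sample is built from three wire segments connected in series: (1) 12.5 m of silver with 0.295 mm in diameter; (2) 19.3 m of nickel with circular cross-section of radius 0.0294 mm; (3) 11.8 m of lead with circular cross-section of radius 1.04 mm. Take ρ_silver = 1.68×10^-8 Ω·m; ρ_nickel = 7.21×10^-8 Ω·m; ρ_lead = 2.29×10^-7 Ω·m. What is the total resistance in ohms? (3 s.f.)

516 Ω

Seg 1: A = π(d/2)² = π(1.4750e-04 m)² = 6.835e-08 m²
R_1 = (1.68×10^-8)(12.5)/(6.835e-08) = 3.072 Ω
Seg 2: A = πr² = π(2.9400e-05 m)² = 2.715e-09 m²
R_2 = (7.21×10^-8)(19.3)/(2.715e-09) = 512.4 Ω
Seg 3: A = πr² = π(1.0400e-03 m)² = 3.398e-06 m²
R_3 = (2.29×10^-7)(11.8)/(3.398e-06) = 0.7952 Ω
R_total = R_1 + R_2 + R_3 = 516 Ω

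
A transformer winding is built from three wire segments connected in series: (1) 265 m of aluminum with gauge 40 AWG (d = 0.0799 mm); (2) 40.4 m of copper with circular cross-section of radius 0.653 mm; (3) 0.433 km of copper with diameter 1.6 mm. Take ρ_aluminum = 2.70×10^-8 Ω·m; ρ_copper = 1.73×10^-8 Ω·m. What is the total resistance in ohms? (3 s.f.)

1430 Ω

Seg 1: A = π(0.0799/2 mm)² = π(3.9950e-05 m)² = 5.014e-09 m²
R_1 = (2.70×10^-8)(265)/(5.014e-09) = 1427 Ω
Seg 2: A = πr² = π(6.5300e-04 m)² = 1.340e-06 m²
R_2 = (1.73×10^-8)(40.4)/(1.340e-06) = 0.5217 Ω
Seg 3: A = π(d/2)² = π(8.0000e-04 m)² = 2.011e-06 m²
R_3 = (1.73×10^-8)(433)/(2.011e-06) = 3.726 Ω
R_total = R_1 + R_2 + R_3 = 1430 Ω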